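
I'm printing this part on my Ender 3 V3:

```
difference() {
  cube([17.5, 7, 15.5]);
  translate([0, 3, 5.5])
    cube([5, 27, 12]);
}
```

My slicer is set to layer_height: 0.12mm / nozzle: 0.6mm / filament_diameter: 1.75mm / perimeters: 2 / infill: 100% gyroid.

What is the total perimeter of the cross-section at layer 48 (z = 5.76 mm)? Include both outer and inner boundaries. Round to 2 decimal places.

49.00 mm

At z = 5.76 mm: the cube (footprint 17.5×7) is included at this height (perimeter 49.00 mm); the 5×27 cube at (0, 3) contributes its full rectangle (perimeter 64.00 mm); Taking the first minus the rest: starting from the 17.5×7 cube, the 5×27 cube at (0, 3) partially overlaps it — only the 20.00 mm² overlap (of its 135.00 mm²) is removed, clipping the outline — boundary = 49.00 mm. Overall, the cross-section is a single solid region. Total boundary length (outer) = 49.00 mm.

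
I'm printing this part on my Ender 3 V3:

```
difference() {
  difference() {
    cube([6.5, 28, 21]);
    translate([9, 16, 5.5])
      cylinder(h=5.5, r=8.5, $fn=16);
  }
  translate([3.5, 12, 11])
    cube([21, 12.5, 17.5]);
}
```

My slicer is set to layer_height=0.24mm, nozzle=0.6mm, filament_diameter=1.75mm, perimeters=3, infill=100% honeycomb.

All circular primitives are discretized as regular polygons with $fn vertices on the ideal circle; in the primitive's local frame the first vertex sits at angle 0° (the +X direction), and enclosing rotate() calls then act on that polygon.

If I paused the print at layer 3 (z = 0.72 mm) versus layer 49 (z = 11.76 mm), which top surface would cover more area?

layer 3 (z = 0.72 mm)

Layer 3 (z = 0.72): the cube is present — its section is the full 6.5×28 rectangle (area 182.00 mm²); the cylinder at (9, 16) does not reach this height (z outside [5.5, 11]); Taking the first minus the rest: none of the subtracted shapes is present at this height, so the 6.5×28 cube is unchanged — area = 182.00 mm²; the cube at (3.5, 12) is not intersected at this z (z outside [11, 28.5]); Taking the first minus the rest: none of the subtracted shapes is present at this height, so that combined region is unchanged — area = 182.00 mm². So its area = 182.00 mm². Layer 49 (z = 11.76): the 6.5×28 cube contributes its full rectangle (area 182.00 mm²); the cylinder at (9, 16) does not reach this height (z outside [5.5, 11]); Taking the first minus the rest: none of the subtracted shapes is present at this height, so the 6.5×28 cube is unchanged — area = 182.00 mm²; the 21×12.5 cube at (3.5, 12) contributes its full rectangle (area 262.50 mm²); Subtracting the remaining from the first: starting from the result so far (182.00 mm²), the 21×12.5 cube at (3.5, 12) partially overlaps it — only the 37.50 mm² overlap (of its 262.50 mm²) is removed, clipping the outline — area = 144.50 mm². So its area = 144.50 mm². Layer 3 is larger (182.00 vs 144.50 mm²).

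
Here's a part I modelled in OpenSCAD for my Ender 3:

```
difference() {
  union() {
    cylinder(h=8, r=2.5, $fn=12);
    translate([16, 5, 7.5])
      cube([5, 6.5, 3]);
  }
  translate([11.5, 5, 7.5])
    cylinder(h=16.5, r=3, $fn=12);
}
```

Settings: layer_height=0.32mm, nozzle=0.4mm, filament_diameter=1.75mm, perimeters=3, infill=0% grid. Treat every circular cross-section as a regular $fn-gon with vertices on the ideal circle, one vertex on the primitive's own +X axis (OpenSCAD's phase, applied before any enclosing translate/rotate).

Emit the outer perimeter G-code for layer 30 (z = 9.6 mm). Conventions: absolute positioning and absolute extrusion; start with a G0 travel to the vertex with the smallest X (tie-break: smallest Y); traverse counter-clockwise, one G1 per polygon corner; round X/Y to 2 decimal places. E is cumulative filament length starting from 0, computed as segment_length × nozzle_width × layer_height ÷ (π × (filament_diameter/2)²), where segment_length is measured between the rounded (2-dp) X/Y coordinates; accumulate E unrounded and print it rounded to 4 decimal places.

At z = 9.6 mm: the cylinder is absent (z outside [0, 8]); the 5×6.5 cube at (16, 5) contributes its full rectangle; Merging all regions: only the 5×6.5 cube at (16, 5) is present, so the union is just that shape — 1 connected region; the r=3 cylinder at (11.5, 5) gives a regular 12-gon of circumradius 3 (constant along its height); After the difference (first − rest): starting from the result so far, the r=3 cylinder at (11.5, 5) misses the remaining region (no effect) — 1 connected region. The outline is a single polygon with 4 vertices. Extrusion per mm of travel: 0.4 × 0.32 / (π × 0.875²) = 0.053216. Accumulating E over each segment gives final E = 1.2240.

G0 X16.00 Y5.00 Z9.60
G1 X21.00 Y5.00 E0.2661
G1 X21.00 Y11.50 E0.6120
G1 X16.00 Y11.50 E0.8781
G1 X16.00 Y5.00 E1.2240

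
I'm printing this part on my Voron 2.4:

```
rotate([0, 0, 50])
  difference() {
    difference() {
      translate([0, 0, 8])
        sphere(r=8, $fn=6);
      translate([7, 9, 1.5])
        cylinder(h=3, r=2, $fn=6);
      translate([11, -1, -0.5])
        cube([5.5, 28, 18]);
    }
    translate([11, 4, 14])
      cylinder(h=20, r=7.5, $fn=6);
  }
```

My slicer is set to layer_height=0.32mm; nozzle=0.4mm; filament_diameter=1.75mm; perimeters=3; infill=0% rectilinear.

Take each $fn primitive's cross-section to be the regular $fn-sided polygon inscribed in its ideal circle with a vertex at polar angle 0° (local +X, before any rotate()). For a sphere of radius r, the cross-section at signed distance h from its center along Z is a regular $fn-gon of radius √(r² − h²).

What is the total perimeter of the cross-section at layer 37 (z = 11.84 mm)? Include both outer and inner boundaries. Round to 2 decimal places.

42.11 mm

At z = 11.84 mm: the sphere: section is a regular 6-gon, circumradius = √(r²−h²) = √(8²−3.84²) = 7.018 (perimeter = 2·6·7.018·sin(180°/6) = 42.11 mm); the cylinder at (7, 9) is absent (z outside [1.5, 4.5]); the cube at (11, -1) is present — its section is the full 5.5×28 rectangle (perimeter 67.00 mm); Subtracting the remaining from the first: starting from the r=8 sphere, the 5.5×28 cube at (11, -1) misses the remaining region (no effect) — boundary = 42.11 mm; the cylinder at (11, 4) is absent (z outside [14, 34]); After the difference (first − rest): none of the subtracted shapes is present at this height, so that combined region is unchanged — boundary = 42.11 mm; (whole slice rotated 50° about Z — lengths, areas and connectivity unchanged). Overall, the cross-section is a single solid region. Total boundary length (outer) = 42.11 mm.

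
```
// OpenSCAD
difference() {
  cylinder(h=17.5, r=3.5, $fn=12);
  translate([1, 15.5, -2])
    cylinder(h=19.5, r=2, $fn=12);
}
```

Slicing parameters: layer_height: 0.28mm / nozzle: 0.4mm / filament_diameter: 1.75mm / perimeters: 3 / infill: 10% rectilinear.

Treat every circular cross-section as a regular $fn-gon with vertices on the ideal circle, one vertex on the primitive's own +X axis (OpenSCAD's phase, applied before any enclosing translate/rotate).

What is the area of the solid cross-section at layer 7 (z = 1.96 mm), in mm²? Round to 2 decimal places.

36.75 mm²

At z = 1.96 mm: the r=3.5 cylinder contributes a regular 12-gon of circumradius 3.5 (area = (12/2)·3.500²·sin(360°/12) = 36.75 mm²); the r=2 cylinder at (1, 15.5) contributes a regular 12-gon of circumradius 2 (area = (12/2)·2.000²·sin(360°/12) = 12.00 mm²); After the difference (first − rest): starting from the r=3.5 cylinder (36.75 mm²), the r=2 cylinder at (1, 15.5) misses the remaining region (no effect) — area = 36.75 mm². Overall, the cross-section is a single solid region. Net area = 36.75 mm².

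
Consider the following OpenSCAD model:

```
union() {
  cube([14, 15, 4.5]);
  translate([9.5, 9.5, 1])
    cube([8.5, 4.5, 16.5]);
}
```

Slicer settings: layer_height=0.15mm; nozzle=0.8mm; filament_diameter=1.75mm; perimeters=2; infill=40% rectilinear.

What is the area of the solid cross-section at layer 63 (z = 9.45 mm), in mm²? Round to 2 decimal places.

At z = 9.45 mm: the cube is absent (z outside [0, 4.5]); the cube at (9.5, 9.5) (footprint 8.5×4.5) is included at this height (area 38.25 mm²); Combining (union): only the 8.5×4.5 cube at (9.5, 9.5) is present, so the union is just that shape — area = 38.25 mm². Overall, the cross-section is a single solid region. Net area = 38.25 mm².

38.25 mm²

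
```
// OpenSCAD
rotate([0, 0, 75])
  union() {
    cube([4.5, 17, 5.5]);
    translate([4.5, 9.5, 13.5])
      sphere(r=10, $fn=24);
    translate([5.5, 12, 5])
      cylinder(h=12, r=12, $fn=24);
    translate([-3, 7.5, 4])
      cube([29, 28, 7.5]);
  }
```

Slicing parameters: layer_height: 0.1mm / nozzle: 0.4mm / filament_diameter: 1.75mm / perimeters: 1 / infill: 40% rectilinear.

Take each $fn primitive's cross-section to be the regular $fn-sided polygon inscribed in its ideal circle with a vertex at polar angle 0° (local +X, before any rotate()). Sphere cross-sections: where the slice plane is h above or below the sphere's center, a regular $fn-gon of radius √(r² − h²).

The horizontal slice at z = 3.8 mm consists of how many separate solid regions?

1

At z = 3.8 mm: the 4.5×17 cube contributes its full rectangle; the r=10 sphere at (4.5, 9.5) contributes a regular 24-gon of circumradius √(10²−9.7²) = 2.431; the cylinder at (5.5, 12) is not intersected at this z (z outside [5, 17]); the cube at (-3, 7.5) does not reach this height (z outside [4, 11.5]); Taking the union: the regions partially overlap (shared area 9.18 mm²), so overlapping operands fuse into one piece — 1 connected region; (rotated 75° about Z; rotation is an isometry so areas/perimeters/island counts are preserved). The result has 1 disconnected region.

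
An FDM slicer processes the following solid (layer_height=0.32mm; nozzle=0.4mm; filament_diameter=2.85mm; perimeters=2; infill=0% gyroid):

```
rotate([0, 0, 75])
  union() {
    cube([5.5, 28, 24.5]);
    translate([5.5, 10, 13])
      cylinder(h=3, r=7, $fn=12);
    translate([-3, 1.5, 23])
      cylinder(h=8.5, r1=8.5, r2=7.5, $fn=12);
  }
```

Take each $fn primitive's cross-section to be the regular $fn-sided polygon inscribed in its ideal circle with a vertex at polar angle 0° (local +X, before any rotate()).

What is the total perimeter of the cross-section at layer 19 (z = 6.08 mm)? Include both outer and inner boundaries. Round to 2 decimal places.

At z = 6.08 mm: the cube is present — its section is the full 5.5×28 rectangle (perimeter 67.00 mm); the cylinder at (5.5, 10) does not reach this height (z outside [13, 16]); the cone at (-3, 1.5) does not reach this height (z outside [23, 31.5]); Combining (union): only the 5.5×28 cube is present, so the union is just that shape — boundary = 67.00 mm; (whole slice rotated 75° about Z — lengths, areas and connectivity unchanged). Overall, the cross-section is a single solid region. Total boundary length (outer) = 67.00 mm.

67.00 mm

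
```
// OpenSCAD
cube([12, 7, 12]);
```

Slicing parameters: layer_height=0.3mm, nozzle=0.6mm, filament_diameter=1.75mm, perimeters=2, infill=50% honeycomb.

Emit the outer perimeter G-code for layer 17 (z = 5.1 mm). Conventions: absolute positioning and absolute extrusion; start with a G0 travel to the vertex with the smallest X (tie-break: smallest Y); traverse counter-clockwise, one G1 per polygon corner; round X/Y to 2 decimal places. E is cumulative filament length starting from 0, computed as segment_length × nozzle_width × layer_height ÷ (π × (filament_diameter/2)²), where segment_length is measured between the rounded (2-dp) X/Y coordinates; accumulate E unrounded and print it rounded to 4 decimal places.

At z = 5.1 mm: the cube is present — its section is the full 12×7 rectangle. The outline is a single polygon with 4 vertices. Extrusion per mm of travel: 0.6 × 0.3 / (π × 0.875²) = 0.074835. Accumulating E over each segment gives final E = 2.8437.

G0 X0.00 Y0.00 Z5.10
G1 X12.00 Y0.00 E0.8980
G1 X12.00 Y7.00 E1.4219
G1 X0.00 Y7.00 E2.3199
G1 X0.00 Y0.00 E2.8437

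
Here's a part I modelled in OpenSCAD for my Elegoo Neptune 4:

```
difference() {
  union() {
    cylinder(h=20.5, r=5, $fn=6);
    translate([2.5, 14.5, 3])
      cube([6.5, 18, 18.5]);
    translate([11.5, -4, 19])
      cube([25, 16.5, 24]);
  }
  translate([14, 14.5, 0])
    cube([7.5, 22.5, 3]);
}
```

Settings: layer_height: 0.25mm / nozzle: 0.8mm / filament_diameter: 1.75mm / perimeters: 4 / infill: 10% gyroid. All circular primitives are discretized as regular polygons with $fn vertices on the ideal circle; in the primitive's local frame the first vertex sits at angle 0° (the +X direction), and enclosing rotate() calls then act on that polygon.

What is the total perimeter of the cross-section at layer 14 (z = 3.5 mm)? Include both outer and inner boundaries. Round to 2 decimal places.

At z = 3.5 mm: the r=5 cylinder contributes a regular 6-gon of circumradius 5 (perimeter = 2·6·5.000·sin(180°/6) = 30.00 mm); the 6.5×18 cube at (2.5, 14.5) contributes its full rectangle (perimeter 49.00 mm); the cube at (11.5, -4) is absent (z outside [19, 43]); Merging all regions: the 2 present regions are separate (no shared area or edge), so areas and boundary lengths simply add and each stays a separate island — boundary = 79.00 mm; the cube at (14, 14.5) is absent (z outside [0, 3]); Taking the first minus the rest: none of the subtracted shapes is present at this height, so that combined region is unchanged — boundary = 79.00 mm. Overall, the cross-section has 2 separate islands. Total boundary length (outer) = 79.00 mm.

79.00 mm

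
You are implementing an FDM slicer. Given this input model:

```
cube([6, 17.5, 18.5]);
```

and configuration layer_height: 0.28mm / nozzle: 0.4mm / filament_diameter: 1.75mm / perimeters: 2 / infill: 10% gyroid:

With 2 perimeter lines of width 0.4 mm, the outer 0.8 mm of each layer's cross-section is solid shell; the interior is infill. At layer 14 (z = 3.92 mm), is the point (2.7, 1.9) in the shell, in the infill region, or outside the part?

At z = 3.92 mm: the cube is present — its section is the full 6×17.5 rectangle. Overall, the cross-section is a single solid region. The nearest boundary edge runs (0.00, 0.00)→(6.00, 0.00); distance from the point to it = 1.90 mm. The point is inside the cross-section and 1.90 mm from the nearest boundary — more than the 0.8 mm shell width (2 × 0.4), so it's in the infill interior.

infill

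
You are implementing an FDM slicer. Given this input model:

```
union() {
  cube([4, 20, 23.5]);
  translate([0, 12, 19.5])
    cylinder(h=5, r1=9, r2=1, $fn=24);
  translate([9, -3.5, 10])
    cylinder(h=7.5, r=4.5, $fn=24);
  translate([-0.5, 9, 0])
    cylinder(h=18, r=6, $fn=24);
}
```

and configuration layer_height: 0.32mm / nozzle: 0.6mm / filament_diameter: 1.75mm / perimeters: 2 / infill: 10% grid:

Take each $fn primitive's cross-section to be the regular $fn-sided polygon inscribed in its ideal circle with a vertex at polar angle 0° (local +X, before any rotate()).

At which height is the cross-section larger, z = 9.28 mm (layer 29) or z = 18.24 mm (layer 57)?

Layer 29 (z = 9.28): the cube (footprint 4×20) is included at this height (area 80.00 mm²); the cone at (0, 12) is absent (z outside [19.5, 24.5]); the cylinder at (9, -3.5) is not intersected at this z (z outside [10, 17.5]); the r=6 cylinder at (-0.5, 9) contributes a regular 24-gon of circumradius 6 (area = (24/2)·6.000²·sin(360°/24) = 111.81 mm²); Combining (union): the regions partially overlap — summed areas 191.81 mm² minus the doubly-counted overlap 42.08 mm² gives 149.73 mm² — area = 149.73 mm². So its area = 149.73 mm². Layer 57 (z = 18.24): the cube (footprint 4×20) is included at this height (area 80.00 mm²); the cone at (0, 12) is absent (z outside [19.5, 24.5]); the cylinder at (9, -3.5) does not reach this height (z outside [10, 17.5]); the cylinder at (-0.5, 9) is absent (z outside [0, 18]); Taking the union: only the 4×20 cube is present, so the union is just that shape — area = 80.00 mm². So its area = 80.00 mm². Layer 29 is larger (149.73 vs 80.00 mm²).

layer 29 (z = 9.28 mm)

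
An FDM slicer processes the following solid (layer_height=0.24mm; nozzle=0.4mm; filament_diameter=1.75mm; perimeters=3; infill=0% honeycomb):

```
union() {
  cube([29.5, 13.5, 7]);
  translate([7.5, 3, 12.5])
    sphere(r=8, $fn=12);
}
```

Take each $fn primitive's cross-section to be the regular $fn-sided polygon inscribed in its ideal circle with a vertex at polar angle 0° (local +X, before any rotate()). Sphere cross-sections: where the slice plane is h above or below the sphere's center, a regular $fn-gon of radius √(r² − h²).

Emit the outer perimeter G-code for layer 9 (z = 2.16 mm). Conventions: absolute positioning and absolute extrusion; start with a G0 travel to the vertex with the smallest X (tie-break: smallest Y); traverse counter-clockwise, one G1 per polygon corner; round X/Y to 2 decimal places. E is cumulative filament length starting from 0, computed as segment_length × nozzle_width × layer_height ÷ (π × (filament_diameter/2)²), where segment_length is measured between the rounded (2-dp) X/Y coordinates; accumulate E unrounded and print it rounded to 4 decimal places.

G0 X0.00 Y0.00 Z2.16
G1 X29.50 Y0.00 E1.1774
G1 X29.50 Y13.50 E1.7162
G1 X0.00 Y13.50 E2.8936
G1 X0.00 Y0.00 E3.4324

At z = 2.16 mm: the cube is present — its section is the full 29.5×13.5 rectangle; the sphere at (7.5, 3) is not intersected at this z (|z−center|=10.340 > r=8); Combining (union): only the 29.5×13.5 cube is present, so the union is just that shape — 1 connected region. The outline is a single polygon with 4 vertices. Extrusion per mm of travel: 0.4 × 0.24 / (π × 0.875²) = 0.039912. Accumulating E over each segment gives final E = 3.4324.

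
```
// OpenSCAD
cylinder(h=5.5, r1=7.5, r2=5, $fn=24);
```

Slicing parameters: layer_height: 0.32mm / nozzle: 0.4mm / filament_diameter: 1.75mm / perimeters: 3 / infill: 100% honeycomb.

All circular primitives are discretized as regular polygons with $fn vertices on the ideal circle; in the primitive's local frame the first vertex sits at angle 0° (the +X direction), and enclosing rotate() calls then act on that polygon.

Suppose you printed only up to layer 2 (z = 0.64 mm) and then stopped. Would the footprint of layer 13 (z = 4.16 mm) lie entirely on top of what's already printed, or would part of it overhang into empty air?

entirely on top

Compare the two slices. At z = 0.64: the cone: at t=0.116 of its height the radius interpolates to r₁+(r₂−r₁)t = 7.209, giving a regular 24-gon of that circumradius (area = (24/2)·7.209²·sin(360°/24) = 161.41 mm²). At z = 4.16: the cone: at t=0.756 of its height the radius interpolates to r₁+(r₂−r₁)t = 5.609, giving a regular 24-gon of that circumradius (area = (24/2)·5.609²·sin(360°/24) = 97.72 mm²). Checking containment: the cross-section at z = 4.16 is a subset of the cross-section at z = 0.64.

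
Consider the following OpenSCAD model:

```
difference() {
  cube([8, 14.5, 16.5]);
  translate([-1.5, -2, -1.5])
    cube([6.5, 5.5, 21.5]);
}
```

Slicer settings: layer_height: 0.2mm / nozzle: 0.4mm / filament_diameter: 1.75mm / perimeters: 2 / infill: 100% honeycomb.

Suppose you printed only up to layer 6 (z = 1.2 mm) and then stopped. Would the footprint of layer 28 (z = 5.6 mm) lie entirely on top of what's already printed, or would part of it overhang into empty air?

Compare the two slices. At z = 1.2: the 8×14.5 cube contributes its full rectangle (area 116.00 mm²); the cube at (-1.5, -2) is present — its section is the full 6.5×5.5 rectangle (area 35.75 mm²); After the difference (first − rest): starting from the 8×14.5 cube (116.00 mm²), the 6.5×5.5 cube at (-1.5, -2) partially overlaps it — only the 17.50 mm² overlap (of its 35.75 mm²) is removed, clipping the outline — area = 98.50 mm². At z = 5.6: the 8×14.5 cube contributes its full rectangle (area 116.00 mm²); the cube at (-1.5, -2) is present — its section is the full 6.5×5.5 rectangle (area 35.75 mm²); Taking the first minus the rest: starting from the 8×14.5 cube (116.00 mm²), the 6.5×5.5 cube at (-1.5, -2) partially overlaps it — only the 17.50 mm² overlap (of its 35.75 mm²) is removed, clipping the outline — area = 98.50 mm². Checking containment: the cross-section at z = 5.6 is a subset of the cross-section at z = 1.2.

entirely on top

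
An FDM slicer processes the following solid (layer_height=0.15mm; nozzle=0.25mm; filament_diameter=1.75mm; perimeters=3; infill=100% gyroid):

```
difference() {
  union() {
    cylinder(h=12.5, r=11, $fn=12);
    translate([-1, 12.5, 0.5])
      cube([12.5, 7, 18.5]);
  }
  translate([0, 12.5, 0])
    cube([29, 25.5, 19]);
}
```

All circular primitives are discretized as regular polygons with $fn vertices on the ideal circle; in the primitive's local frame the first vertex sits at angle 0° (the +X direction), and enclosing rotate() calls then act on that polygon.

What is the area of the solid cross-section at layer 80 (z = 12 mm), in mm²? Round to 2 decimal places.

At z = 12 mm: the r=11 cylinder gives a regular 12-gon of circumradius 11 (constant along its height) (area = (12/2)·11.000²·sin(360°/12) = 363.00 mm²); the 12.5×7 cube at (-1, 12.5) contributes its full rectangle (area 87.50 mm²); Merging all regions: the 2 present regions are separate (no shared area or edge), so areas and boundary lengths simply add and each stays a separate island — area = 450.50 mm²; the cube at (0, 12.5) is present — its section is the full 29×25.5 rectangle (area 739.50 mm²); Taking the first minus the rest: starting from that combined region (450.50 mm²), the 29×25.5 cube at (0, 12.5) partially overlaps it — only the 80.50 mm² overlap (of its 739.50 mm²) is removed, clipping the outline — area = 370.00 mm². Overall, the cross-section has 2 separate islands. Net area = 370.00 mm².

370.00 mm²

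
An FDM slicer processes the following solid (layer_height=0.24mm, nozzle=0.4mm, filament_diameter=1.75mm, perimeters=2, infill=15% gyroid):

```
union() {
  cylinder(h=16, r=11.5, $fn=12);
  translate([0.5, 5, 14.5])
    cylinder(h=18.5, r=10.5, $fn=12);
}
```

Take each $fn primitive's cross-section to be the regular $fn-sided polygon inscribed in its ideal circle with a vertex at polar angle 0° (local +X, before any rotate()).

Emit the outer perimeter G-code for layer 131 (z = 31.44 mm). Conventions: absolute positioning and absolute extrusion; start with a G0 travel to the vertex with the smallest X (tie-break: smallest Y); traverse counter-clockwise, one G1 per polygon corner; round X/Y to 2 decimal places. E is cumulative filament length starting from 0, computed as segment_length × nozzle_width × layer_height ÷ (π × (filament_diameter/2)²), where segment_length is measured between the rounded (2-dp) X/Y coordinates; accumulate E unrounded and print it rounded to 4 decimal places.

G0 X-10.00 Y5.00 Z31.44
G1 X-8.59 Y-0.25 E0.2170
G1 X-4.75 Y-4.09 E0.4337
G1 X0.50 Y-5.50 E0.6507
G1 X5.75 Y-4.09 E0.8676
G1 X9.59 Y-0.25 E1.0844
G1 X11.00 Y5.00 E1.3013
G1 X9.59 Y10.25 E1.5183
G1 X5.75 Y14.09 E1.7351
G1 X0.50 Y15.50 E1.9520
G1 X-4.75 Y14.09 E2.1690
G1 X-8.59 Y10.25 E2.3857
G1 X-10.00 Y5.00 E2.6027

At z = 31.44 mm: the cylinder does not reach this height (z outside [0, 16]); the r=10.5 cylinder at (0.5, 5) gives a regular 12-gon of circumradius 10.5 (constant along its height); Combining (union): only the r=10.5 cylinder at (0.5, 5) is present, so the union is just that shape — 1 connected region. The outline is a single polygon with 12 vertices. Extrusion per mm of travel: 0.4 × 0.24 / (π × 0.875²) = 0.039912. Accumulating E over each segment gives final E = 2.6027.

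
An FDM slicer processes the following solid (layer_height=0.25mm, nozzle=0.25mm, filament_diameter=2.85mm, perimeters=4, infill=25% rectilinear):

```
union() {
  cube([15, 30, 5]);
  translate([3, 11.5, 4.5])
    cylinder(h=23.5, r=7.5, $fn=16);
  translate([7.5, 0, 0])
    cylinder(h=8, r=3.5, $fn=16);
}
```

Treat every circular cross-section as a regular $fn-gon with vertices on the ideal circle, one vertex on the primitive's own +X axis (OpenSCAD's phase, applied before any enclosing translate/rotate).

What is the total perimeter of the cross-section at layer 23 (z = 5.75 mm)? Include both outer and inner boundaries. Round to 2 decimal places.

At z = 5.75 mm: the cube is not intersected at this z (z outside [0, 5]); the cylinder at (3, 11.5): section is a regular 16-gon, circumradius r=7.5 (perimeter = 2·16·7.500·sin(180°/16) = 46.82 mm); the cylinder at (7.5, 0): section is a regular 16-gon, circumradius r=3.5 (perimeter = 2·16·3.500·sin(180°/16) = 21.85 mm); Combining (union): the 2 present regions are separate (no shared area or edge), so areas and boundary lengths simply add and each stays a separate island — boundary = 68.67 mm. Overall, the cross-section has 2 separate islands. Total boundary length (outer) = 68.67 mm.

68.67 mm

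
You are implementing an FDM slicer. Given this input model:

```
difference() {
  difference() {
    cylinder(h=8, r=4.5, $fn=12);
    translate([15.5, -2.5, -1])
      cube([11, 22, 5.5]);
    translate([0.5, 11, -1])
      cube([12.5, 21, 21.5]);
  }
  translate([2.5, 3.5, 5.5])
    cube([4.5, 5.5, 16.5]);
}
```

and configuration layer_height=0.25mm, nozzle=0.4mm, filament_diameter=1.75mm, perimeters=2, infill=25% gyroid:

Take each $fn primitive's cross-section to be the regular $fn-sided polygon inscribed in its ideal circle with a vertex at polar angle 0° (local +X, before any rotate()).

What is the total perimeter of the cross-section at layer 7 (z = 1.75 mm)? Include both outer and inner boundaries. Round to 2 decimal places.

At z = 1.75 mm: the r=4.5 cylinder gives a regular 12-gon of circumradius 4.5 (constant along its height) (perimeter = 2·12·4.500·sin(180°/12) = 27.95 mm); the cube at (15.5, -2.5) is present — its section is the full 11×22 rectangle (perimeter 66.00 mm); the 12.5×21 cube at (0.5, 11) contributes its full rectangle (perimeter 67.00 mm); Subtracting the remaining from the first: starting from the r=4.5 cylinder, the 11×22 cube at (15.5, -2.5) misses the remaining region (no effect); the 12.5×21 cube at (0.5, 11) misses the remaining region (no effect) — boundary = 27.95 mm; the cube at (2.5, 3.5) does not reach this height (z outside [5.5, 22]); Subtracting the remaining from the first: none of the subtracted shapes is present at this height, so the result so far is unchanged — boundary = 27.95 mm. Overall, the cross-section is a single solid region. Total boundary length (outer) = 27.95 mm.

27.95 mm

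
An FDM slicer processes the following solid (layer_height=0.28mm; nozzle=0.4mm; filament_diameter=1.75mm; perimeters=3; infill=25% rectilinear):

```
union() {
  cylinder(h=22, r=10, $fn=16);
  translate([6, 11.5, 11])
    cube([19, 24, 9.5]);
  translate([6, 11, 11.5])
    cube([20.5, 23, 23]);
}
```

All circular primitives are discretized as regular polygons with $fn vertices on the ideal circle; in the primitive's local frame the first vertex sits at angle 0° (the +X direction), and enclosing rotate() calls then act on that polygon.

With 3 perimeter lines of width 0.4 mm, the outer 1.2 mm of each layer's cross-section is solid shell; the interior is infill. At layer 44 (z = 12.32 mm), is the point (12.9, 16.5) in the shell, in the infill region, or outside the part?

At z = 12.32 mm: the r=10 cylinder contributes a regular 16-gon of circumradius 10; the 19×24 cube at (6, 11.5) contributes its full rectangle; the cube at (6, 11) (footprint 20.5×23) is included at this height; Combining (union): the regions partially overlap (shared area 427.50 mm²), so overlapping operands fuse into one piece — 2 connected regions. Overall, the cross-section has 2 separate islands. The nearest boundary edge runs (26.50, 11.00)→(6.00, 11.00); distance from the point to it = 5.50 mm. (Shell/infill is judged within the island containing the point — the largest one.) The point is inside the cross-section and 5.50 mm from the nearest boundary — more than the 1.2 mm shell width (3 × 0.4), so it's in the infill interior.

infill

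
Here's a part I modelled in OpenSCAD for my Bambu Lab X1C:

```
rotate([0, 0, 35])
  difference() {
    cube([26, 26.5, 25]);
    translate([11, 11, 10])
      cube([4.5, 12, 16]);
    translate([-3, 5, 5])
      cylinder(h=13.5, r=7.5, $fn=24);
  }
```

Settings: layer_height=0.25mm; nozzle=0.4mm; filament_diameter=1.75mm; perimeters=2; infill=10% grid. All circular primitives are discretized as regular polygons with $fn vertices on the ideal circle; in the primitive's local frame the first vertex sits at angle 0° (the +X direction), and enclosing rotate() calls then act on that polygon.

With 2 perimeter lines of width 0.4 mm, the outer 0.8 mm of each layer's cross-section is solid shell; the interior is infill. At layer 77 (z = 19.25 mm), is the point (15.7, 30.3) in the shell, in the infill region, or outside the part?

outside

At z = 19.25 mm: the cube (footprint 26×26.5) is included at this height; the cube at (11, 11) (footprint 4.5×12) is included at this height; the cylinder at (-3, 5) is absent (z outside [5, 18.5]); Taking the first minus the rest: starting from the 26×26.5 cube, the 4.5×12 cube at (11, 11) lies wholly inside it (removes its full 54.00 mm² and its 33.00 mm outline becomes a hole wall) — 1 connected region with 1 hole; (whole slice rotated 35° about Z — lengths, areas and connectivity unchanged). Overall, the cross-section is one region with 1 hole. Undo the 35° rotation: the query point maps to (30.240, 15.815) in the un-rotated model frame. The nearest boundary edge runs (26.00, 26.50)→(26.00, 0.00); distance from the point to it = 4.24 mm. The point is not inside any of the regions above, so it lies outside the cross-section (4.24 mm from the nearest boundary).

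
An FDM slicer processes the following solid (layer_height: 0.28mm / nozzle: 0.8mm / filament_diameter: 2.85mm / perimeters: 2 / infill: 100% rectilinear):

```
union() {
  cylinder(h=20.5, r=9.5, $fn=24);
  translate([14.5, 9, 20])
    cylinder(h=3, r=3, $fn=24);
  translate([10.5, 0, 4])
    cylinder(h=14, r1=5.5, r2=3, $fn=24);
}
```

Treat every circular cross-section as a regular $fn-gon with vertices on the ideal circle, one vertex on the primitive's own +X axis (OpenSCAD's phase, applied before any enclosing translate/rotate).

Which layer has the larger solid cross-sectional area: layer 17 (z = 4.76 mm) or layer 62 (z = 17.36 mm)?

layer 17 (z = 4.76 mm)

Layer 17 (z = 4.76): the cylinder: section is a regular 24-gon, circumradius r=9.5 (area = (24/2)·9.500²·sin(360°/24) = 280.30 mm²); the cylinder at (14.5, 9) is absent (z outside [20, 23]); the cone at (10.5, 0) (r1=5.5→r2=3) has section circumradius 5.364 here — a regular 24-gon (area = (24/2)·5.364²·sin(360°/24) = 89.37 mm²); Taking the union: the regions partially overlap — summed areas 369.67 mm² minus the doubly-counted overlap 28.84 mm² gives 340.83 mm² — area = 340.83 mm². So its area = 340.83 mm². Layer 62 (z = 17.36): the cylinder: section is a regular 24-gon, circumradius r=9.5 (area = (24/2)·9.500²·sin(360°/24) = 280.30 mm²); the cylinder at (14.5, 9) is absent (z outside [20, 23]); the cone at (10.5, 0) contributes a regular 24-gon of circumradius 3.114 (interpolated between r1=5.5 and r2=3 at t=0.954) (area = (24/2)·3.114²·sin(360°/24) = 30.12 mm²); Taking the union: the regions partially overlap — summed areas 310.42 mm² minus the doubly-counted overlap 7.88 mm² gives 302.54 mm² — area = 302.54 mm². So its area = 302.54 mm². Layer 17 is larger (340.83 vs 302.54 mm²).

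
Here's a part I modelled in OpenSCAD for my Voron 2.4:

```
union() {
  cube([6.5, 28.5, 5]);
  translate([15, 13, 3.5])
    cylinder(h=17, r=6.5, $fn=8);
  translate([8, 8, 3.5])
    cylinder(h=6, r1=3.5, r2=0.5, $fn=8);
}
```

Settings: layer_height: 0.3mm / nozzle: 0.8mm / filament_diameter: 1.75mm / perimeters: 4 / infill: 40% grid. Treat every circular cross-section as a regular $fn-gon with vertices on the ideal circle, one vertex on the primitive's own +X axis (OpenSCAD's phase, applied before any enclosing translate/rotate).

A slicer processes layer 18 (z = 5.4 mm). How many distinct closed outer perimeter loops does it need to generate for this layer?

2

At z = 5.4 mm: the cube does not reach this height (z outside [0, 5]); the cylinder at (15, 13): section is a regular 8-gon, circumradius r=6.5; the cone at (8, 8) contributes a regular 8-gon of circumradius 2.550 (interpolated between r1=3.5 and r2=0.5 at t=0.317); Taking the union: the 2 present regions are separate (no shared area or edge), so areas and boundary lengths simply add and each stays a separate island — 2 connected regions. The result has 2 disconnected regions.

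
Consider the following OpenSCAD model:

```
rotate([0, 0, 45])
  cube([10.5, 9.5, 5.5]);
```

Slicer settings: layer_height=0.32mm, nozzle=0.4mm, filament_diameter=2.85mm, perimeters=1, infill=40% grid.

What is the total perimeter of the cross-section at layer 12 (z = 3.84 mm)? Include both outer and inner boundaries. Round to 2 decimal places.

At z = 3.84 mm: the cube (footprint 10.5×9.5) is included at this height (perimeter 40.00 mm); (whole slice rotated 45° about Z — lengths, areas and connectivity unchanged). Overall, the cross-section is a single solid region. Total boundary length (outer) = 40.00 mm.

40.00 mm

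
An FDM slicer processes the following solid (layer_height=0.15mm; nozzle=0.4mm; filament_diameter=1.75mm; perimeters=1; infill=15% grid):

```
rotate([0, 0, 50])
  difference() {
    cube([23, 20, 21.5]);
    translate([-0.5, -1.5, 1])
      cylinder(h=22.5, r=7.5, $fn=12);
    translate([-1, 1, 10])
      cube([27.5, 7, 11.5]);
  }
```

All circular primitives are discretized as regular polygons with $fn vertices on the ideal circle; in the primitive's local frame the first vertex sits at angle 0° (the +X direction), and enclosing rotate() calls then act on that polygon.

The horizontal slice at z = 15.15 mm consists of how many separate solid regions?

2

At z = 15.15 mm: the 23×20 cube contributes its full rectangle; the cylinder at (-0.5, -1.5): section is a regular 12-gon, circumradius r=7.5; the cube at (-1, 1) (footprint 27.5×7) is included at this height; After the difference (first − rest): starting from the 23×20 cube, the r=7.5 cylinder at (-0.5, -1.5) partially overlaps it — only the 28.27 mm² overlap (of its 168.75 mm²) is removed, clipping the outline; the 27.5×7 cube at (-1, 1) partially overlaps it — only the 139.19 mm² overlap (of its 192.50 mm²) is removed, clipping the outline — 2 connected regions; (rotated 50° about Z; rotation is an isometry so areas/perimeters/island counts are preserved). The result has 2 disconnected regions.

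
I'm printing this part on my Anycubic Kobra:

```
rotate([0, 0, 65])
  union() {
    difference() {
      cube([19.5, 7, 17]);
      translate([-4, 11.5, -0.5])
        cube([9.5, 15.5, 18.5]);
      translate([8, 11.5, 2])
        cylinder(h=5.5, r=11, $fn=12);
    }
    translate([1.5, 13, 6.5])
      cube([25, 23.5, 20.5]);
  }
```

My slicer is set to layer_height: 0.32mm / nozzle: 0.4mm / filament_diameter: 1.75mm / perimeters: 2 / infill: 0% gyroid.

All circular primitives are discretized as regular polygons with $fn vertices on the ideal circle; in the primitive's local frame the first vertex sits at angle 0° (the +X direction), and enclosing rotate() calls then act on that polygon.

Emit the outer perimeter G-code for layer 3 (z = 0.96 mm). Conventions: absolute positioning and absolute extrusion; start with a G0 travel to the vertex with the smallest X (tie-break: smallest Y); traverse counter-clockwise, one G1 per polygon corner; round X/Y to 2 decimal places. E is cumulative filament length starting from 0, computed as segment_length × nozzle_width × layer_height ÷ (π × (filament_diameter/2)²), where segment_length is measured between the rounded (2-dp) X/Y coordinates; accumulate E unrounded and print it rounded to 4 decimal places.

At z = 0.96 mm: the cube (footprint 19.5×7) is included at this height; the cube at (-4, 11.5) is present — its section is the full 9.5×15.5 rectangle; the cylinder at (8, 11.5) is not intersected at this z (z outside [2, 7.5]); Taking the first minus the rest: starting from the 19.5×7 cube, the 9.5×15.5 cube at (-4, 11.5) misses the remaining region (no effect) — 1 connected region; the cube at (1.5, 13) does not reach this height (z outside [6.5, 27]); Combining (union): only the result so far is present, so the union is just that shape — 1 connected region; (rotated 65° about Z; rotation is an isometry so areas/perimeters/island counts are preserved). The outline is a single polygon with 4 vertices. Extrusion per mm of travel: 0.4 × 0.32 / (π × 0.875²) = 0.053216. Accumulating E over each segment gives final E = 2.8198.

G0 X-6.34 Y2.96 Z0.96
G1 X0.00 Y0.00 E0.3724
G1 X8.24 Y17.67 E1.4099
G1 X1.90 Y20.63 E1.7822
G1 X-6.34 Y2.96 E2.8198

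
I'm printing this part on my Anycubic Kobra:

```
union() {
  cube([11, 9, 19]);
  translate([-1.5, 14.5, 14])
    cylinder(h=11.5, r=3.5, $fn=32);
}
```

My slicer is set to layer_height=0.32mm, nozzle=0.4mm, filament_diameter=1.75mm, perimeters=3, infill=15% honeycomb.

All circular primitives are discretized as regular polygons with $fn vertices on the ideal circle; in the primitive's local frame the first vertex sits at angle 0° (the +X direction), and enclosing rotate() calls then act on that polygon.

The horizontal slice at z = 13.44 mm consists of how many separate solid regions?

At z = 13.44 mm: the 11×9 cube contributes its full rectangle; the cylinder at (-1.5, 14.5) is not intersected at this z (z outside [14, 25.5]); Merging all regions: only the 11×9 cube is present, so the union is just that shape — 1 connected region. The result has 1 disconnected region.

1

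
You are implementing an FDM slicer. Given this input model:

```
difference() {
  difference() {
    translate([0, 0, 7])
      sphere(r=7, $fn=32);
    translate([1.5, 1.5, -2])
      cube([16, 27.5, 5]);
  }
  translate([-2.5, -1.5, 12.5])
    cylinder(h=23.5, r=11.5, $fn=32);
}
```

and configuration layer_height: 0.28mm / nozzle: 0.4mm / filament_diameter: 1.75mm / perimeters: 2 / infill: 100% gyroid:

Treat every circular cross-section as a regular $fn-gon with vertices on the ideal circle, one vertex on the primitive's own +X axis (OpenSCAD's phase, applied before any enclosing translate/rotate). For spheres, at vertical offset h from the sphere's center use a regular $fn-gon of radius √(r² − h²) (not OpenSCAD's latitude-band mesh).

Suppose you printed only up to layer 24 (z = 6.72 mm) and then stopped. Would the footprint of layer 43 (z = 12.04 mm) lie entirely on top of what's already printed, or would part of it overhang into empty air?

entirely on top

Compare the two slices. At z = 6.72: the r=7 sphere slices to a regular 32-gon of circumradius 6.994 (√(r²−h²) with h=0.28 from center) (area = (32/2)·6.994²·sin(360°/32) = 152.71 mm²); the cube at (1.5, 1.5) does not reach this height (z outside [-2, 3]); Subtracting the remaining from the first: none of the subtracted shapes is present at this height, so the r=7 sphere is unchanged — area = 152.71 mm²; the cylinder at (-2.5, -1.5) does not reach this height (z outside [12.5, 36]); Subtracting the remaining from the first: none of the subtracted shapes is present at this height, so the result so far is unchanged — area = 152.71 mm². At z = 12.04: the sphere: section is a regular 32-gon, circumradius = √(r²−h²) = √(7²−5.04²) = 4.858 (area = (32/2)·4.858²·sin(360°/32) = 73.66 mm²); the cube at (1.5, 1.5) is not intersected at this z (z outside [-2, 3]); Subtracting the remaining from the first: none of the subtracted shapes is present at this height, so the r=7 sphere is unchanged — area = 73.66 mm²; the cylinder at (-2.5, -1.5) is absent (z outside [12.5, 36]); Taking the first minus the rest: none of the subtracted shapes is present at this height, so the result so far is unchanged — area = 73.66 mm². Checking containment: the cross-section at z = 12.04 is a subset of the cross-section at z = 6.72.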